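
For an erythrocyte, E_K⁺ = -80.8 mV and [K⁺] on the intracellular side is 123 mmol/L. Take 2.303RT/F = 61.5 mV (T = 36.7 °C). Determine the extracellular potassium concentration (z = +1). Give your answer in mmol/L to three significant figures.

5.97 mmol/L

Nernst: E = (61.5/1) · log₁₀([out]/[in]), so log₁₀([out]/[in]) = -80.8 × 1 / 61.5 = -1.3138.
[out]/[in] = 10^(-1.3138) = 0.04855.
[out] = 0.04855 × 123 = 5.972 mmol/L.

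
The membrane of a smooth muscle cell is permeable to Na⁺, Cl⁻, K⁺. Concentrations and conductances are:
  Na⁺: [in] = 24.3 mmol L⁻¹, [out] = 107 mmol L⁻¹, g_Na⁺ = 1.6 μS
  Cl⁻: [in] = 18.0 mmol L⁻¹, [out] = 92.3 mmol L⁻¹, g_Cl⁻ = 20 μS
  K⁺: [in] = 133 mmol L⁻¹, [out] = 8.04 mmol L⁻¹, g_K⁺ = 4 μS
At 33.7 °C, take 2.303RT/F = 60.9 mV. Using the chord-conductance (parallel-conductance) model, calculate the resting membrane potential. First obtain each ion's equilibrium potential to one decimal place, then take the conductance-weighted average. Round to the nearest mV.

-43 mV

E_Na⁺ = (60.9/1)·log₁₀(107/24.3) = 39.2 mV
E_Cl⁻ = (60.9/-1)·log₁₀(92.3/18.0) = -43.2 mV
E_K⁺ = (60.9/1)·log₁₀(8.04/133) = -74.2 mV
Vm = (Σ gᵢEᵢ)/(Σ gᵢ) = (1.6·39.2 + 20·-43.2 + 4·-74.2) / (1.6 + 20 + 4)
= -1098.08 / 25.6 = -42.89 mV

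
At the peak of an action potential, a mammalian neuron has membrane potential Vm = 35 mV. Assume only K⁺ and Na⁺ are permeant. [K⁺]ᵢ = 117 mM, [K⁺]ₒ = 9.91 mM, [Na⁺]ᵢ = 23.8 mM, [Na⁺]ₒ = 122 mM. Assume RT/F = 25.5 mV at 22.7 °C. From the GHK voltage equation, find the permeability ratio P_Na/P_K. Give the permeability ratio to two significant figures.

Let α = P_Na/P_K. GHK: Vm = 25.5·ln[(Kₒ + α·Naₒ)/(Kᵢ + α·Naᵢ)].
e^(Vm/25.5) = e^(35.0/25.5) = 3.9454
So 3.9454·(Kᵢ + α·Naᵢ) = Kₒ + α·Naₒ → α = (3.9454·117.0 − 9.91) / (122.0 − 3.9454·23.8)
α = (461.6 − 9.91) / (122.0 − 93.9) = 451.7/28.1 = 16.08

16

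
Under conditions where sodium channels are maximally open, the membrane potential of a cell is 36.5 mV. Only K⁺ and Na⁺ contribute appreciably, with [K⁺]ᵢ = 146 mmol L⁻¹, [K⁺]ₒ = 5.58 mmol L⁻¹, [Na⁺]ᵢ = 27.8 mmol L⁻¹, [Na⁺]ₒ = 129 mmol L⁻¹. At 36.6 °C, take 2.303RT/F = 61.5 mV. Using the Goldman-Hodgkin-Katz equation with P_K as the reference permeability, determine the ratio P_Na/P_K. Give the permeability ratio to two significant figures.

Let α = P_Na/P_K. GHK: Vm = 61.5·log₁₀[(Kₒ + α·Naₒ)/(Kᵢ + α·Naᵢ)].
10^(Vm/61.5) = 10^(36.5/61.5) = 3.9219
So 3.9219·(Kᵢ + α·Naᵢ) = Kₒ + α·Naₒ → α = (3.9219·146.0 − 5.58) / (129.0 − 3.9219·27.8)
α = (572.6 − 5.58) / (129.0 − 109) = 567/19.97 = 28.39

28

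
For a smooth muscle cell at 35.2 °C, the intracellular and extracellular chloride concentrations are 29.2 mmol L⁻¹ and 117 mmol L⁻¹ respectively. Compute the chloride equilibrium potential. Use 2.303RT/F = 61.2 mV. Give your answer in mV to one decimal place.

-36.9 mV

E = (61.2/z) · log₁₀([Cl⁻]_out/[Cl⁻]_in) with z = -1.
For an anion, dividing by z = -1 reverses the sign.
= (61.2/-1) · log₁₀(117/29.2) = -61.20 · log₁₀(4.007)
= -61.20 · (0.6028) = -36.89 mV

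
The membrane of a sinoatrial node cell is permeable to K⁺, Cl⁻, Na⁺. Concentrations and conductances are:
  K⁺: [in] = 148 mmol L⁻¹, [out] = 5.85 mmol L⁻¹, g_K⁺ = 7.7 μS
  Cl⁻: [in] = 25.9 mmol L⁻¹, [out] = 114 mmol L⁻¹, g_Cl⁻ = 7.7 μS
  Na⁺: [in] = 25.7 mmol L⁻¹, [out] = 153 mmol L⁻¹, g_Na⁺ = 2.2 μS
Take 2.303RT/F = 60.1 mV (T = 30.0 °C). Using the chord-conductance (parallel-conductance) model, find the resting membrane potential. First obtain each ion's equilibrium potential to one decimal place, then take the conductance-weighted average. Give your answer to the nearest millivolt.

E_K⁺ = (60.1/1)·log₁₀(5.85/148) = -84.3 mV
E_Cl⁻ = (60.1/-1)·log₁₀(114/25.9) = -38.7 mV
E_Na⁺ = (60.1/1)·log₁₀(153/25.7) = 46.6 mV
Vm = (Σ gᵢEᵢ)/(Σ gᵢ) = (7.7·-84.3 + 7.7·-38.7 + 2.2·46.6) / (7.7 + 7.7 + 2.2)
= -844.58 / 17.6 = -47.99 mV

-48 mV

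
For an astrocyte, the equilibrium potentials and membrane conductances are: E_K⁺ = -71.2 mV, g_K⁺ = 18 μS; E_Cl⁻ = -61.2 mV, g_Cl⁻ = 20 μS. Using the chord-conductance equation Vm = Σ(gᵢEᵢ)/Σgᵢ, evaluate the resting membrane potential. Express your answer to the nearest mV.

Σ gᵢEᵢ = 18·(-71.2) + 20·(-61.2) = -2505.60
Σ gᵢ = 18 + 20 = 38
Vm = -2505.60 / 38 = -65.94 mV

-66 mV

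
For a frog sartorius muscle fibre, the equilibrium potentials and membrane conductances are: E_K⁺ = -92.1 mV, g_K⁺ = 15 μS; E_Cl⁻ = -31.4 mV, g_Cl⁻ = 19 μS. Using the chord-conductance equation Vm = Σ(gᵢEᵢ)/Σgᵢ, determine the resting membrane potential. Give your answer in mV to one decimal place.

-58.2 mV

Σ gᵢEᵢ = 15·(-92.1) + 19·(-31.4) = -1978.10
Σ gᵢ = 15 + 19 = 34
Vm = -1978.10 / 34 = -58.18 mV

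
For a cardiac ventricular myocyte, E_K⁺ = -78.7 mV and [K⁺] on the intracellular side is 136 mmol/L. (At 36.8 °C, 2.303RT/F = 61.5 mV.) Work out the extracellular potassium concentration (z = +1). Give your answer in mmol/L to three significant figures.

7.14 mmol/L

Nernst: E = (61.5/1) · log₁₀([out]/[in]), so log₁₀([out]/[in]) = -78.7 × 1 / 61.5 = -1.2797.
[out]/[in] = 10^(-1.2797) = 0.05252.
[out] = 0.05252 × 136 = 7.143 mmol/L.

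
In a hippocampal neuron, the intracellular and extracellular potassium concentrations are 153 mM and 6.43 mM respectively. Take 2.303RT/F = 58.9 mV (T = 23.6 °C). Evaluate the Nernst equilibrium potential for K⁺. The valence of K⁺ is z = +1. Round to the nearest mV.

-81 mV

E = (58.9/z) · log₁₀([K⁺]_out/[K⁺]_in) with z = +1.
= (58.9/1) · log₁₀(6.43/153) = 58.90 · log₁₀(0.04203)
= 58.90 · (-1.3765) = -81.07 mV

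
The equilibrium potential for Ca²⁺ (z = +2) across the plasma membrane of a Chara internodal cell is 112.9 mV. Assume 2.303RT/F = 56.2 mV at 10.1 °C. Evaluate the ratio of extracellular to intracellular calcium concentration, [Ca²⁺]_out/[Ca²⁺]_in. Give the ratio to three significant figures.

10400

log₁₀([out]/[in]) = E·z/(56.2) = 112.9 × 2 / 56.2 = 4.0178
[out]/[in] = 10^(4.0178) = 1.042e+04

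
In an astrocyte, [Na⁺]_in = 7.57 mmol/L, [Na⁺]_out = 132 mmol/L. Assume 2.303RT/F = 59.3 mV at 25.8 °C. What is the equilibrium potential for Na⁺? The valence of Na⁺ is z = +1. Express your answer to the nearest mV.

74 mV

E = (59.3/z) · log₁₀([Na⁺]_out/[Na⁺]_in) with z = +1.
= (59.3/1) · log₁₀(132/7.57) = 59.30 · log₁₀(17.44)
= 59.30 · (1.2415) = 73.62 mV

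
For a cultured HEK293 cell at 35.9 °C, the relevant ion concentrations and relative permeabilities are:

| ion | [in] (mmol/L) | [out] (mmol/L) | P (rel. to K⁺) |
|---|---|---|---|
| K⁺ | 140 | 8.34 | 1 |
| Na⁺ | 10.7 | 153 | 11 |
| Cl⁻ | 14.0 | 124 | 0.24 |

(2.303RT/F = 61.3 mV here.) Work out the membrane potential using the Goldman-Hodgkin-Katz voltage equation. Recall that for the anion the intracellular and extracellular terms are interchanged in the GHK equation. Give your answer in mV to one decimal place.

Vm = 61.3 · log₁₀[(Σ P·[cation]ₒ + Σ P·[anion]ᵢ) / (Σ P·[cation]ᵢ + Σ P·[anion]ₒ)]
Numerator = 1×8.34 + 11×153 + 0.24×14.0 = 1695
Denominator = 1×140 + 11×10.7 + 0.24×124 = 287.5
Vm = 61.3 · log₁₀(5.8954) = 61.3 × (0.7705) = 47.23 mV

47.2 mV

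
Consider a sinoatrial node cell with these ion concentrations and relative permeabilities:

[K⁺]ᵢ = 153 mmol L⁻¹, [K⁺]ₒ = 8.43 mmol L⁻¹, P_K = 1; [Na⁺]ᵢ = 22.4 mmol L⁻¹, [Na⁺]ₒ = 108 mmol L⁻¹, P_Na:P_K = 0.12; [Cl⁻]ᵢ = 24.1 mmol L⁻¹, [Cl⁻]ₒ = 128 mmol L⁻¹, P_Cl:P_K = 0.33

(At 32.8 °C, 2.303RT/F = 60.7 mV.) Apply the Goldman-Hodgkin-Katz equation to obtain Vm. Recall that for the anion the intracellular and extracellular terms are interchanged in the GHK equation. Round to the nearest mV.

-50 mV

Vm = 60.7 · log₁₀[(Σ P·[cation]ₒ + Σ P·[anion]ᵢ) / (Σ P·[cation]ᵢ + Σ P·[anion]ₒ)]
Numerator = 1×8.43 + 0.12×108 + 0.33×24.1 = 29.34
Denominator = 1×153 + 0.12×22.4 + 0.33×128 = 197.9
Vm = 60.7 · log₁₀(0.14825) = 60.7 × (-0.8290) = -50.32 mV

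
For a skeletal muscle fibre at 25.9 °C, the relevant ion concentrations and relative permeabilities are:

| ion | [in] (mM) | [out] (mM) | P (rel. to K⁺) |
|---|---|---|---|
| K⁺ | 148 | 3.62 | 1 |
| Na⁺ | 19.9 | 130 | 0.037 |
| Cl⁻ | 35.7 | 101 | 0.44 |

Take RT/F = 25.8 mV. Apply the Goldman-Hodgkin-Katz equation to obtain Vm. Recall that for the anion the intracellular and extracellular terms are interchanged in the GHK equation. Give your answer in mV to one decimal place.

-53.7 mV

Vm = 25.8 · ln[(Σ P·[cation]ₒ + Σ P·[anion]ᵢ) / (Σ P·[cation]ᵢ + Σ P·[anion]ₒ)]
Numerator = 1×3.62 + 0.037×130 + 0.44×35.7 = 24.14
Denominator = 1×148 + 0.037×19.9 + 0.44×101 = 193.2
Vm = 25.8 · ln(0.12495) = 25.8 × (-2.0798) = -53.66 mV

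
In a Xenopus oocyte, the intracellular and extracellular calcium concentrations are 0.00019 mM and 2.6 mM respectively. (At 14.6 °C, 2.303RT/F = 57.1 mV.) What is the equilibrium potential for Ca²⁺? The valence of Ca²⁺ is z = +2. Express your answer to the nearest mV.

118 mV

E = (57.1/z) · log₁₀([Ca²⁺]_out/[Ca²⁺]_in) with z = +2.
= (57.1/2) · log₁₀(2.6/0.00019) = 28.55 · log₁₀(1.368e+04)
= 28.55 · (4.1362) = 118.09 mV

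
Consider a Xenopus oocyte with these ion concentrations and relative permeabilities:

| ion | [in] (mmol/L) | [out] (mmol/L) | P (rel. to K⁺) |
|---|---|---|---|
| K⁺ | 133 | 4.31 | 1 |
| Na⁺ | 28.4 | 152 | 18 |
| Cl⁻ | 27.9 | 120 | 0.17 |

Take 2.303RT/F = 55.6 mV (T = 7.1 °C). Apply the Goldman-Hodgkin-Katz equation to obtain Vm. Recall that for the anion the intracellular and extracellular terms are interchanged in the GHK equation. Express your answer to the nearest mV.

Vm = 55.6 · log₁₀[(Σ P·[cation]ₒ + Σ P·[anion]ᵢ) / (Σ P·[cation]ᵢ + Σ P·[anion]ₒ)]
Numerator = 1×4.31 + 18×152 + 0.17×27.9 = 2745
Denominator = 1×133 + 18×28.4 + 0.17×120 = 664.6
Vm = 55.6 · log₁₀(4.1304) = 55.6 × (0.6160) = 34.25 mV

34 mV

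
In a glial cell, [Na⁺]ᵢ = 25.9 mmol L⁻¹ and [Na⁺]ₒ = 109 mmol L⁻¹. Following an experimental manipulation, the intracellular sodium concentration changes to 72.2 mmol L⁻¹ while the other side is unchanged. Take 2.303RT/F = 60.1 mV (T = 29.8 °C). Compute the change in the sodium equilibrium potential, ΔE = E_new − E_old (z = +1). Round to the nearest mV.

E_old = (60.1/1)·log₁₀(109/25.9) = 37.51 mV
E_new = (60.1/1)·log₁₀(109/72.2) = 10.75 mV
ΔE = 10.75 − (37.51) = -26.76 mV

-27 mV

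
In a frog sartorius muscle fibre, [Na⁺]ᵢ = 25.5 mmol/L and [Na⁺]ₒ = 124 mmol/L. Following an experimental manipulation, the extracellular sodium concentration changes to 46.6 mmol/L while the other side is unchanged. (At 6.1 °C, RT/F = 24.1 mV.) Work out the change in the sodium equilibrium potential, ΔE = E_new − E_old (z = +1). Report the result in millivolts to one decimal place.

E_old = (24.1/1)·ln(124/25.5) = 38.12 mV
E_new = (24.1/1)·ln(46.6/25.5) = 14.53 mV
ΔE = 14.53 − (38.12) = -23.59 mV

-23.6 mV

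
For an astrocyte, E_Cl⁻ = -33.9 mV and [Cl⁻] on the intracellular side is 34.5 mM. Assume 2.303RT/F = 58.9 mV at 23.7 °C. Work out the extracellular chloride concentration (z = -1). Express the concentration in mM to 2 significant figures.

130 mM

Nernst: E = (58.9/-1) · log₁₀([out]/[in]), so log₁₀([out]/[in]) = -33.9 × -1 / 58.9 = 0.5756.
[out]/[in] = 10^(0.5756) = 3.763.
[out] = 3.763 × 34.5 = 129.8 mM.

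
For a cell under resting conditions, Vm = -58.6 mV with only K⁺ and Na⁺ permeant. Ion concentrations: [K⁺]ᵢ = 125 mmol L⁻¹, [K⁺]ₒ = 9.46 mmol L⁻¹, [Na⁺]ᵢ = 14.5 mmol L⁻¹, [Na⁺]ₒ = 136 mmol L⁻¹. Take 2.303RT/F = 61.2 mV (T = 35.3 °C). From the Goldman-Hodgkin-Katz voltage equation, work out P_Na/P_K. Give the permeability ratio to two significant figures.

0.032

Let α = P_Na/P_K. GHK: Vm = 61.2·log₁₀[(Kₒ + α·Naₒ)/(Kᵢ + α·Naᵢ)].
10^(Vm/61.2) = 10^(-58.6/61.2) = 0.11028
So 0.11028·(Kᵢ + α·Naᵢ) = Kₒ + α·Naₒ → α = (0.11028·125.0 − 9.46) / (136.0 − 0.11028·14.5)
α = (13.78 − 9.46) / (136.0 − 1.599) = 4.325/134.4 = 0.03218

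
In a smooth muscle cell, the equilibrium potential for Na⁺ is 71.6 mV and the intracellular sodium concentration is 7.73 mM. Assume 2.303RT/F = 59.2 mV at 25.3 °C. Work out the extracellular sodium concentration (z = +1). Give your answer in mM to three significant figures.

125 mM

Nernst: E = (59.2/1) · log₁₀([out]/[in]), so log₁₀([out]/[in]) = 71.6 × 1 / 59.2 = 1.2095.
[out]/[in] = 10^(1.2095) = 16.2.
[out] = 16.2 × 7.73 = 125.2 mM.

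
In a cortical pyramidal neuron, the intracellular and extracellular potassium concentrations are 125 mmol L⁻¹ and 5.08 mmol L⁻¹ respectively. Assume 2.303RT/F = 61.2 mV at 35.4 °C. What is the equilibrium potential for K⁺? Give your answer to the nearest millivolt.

E = (61.2/z) · log₁₀([K⁺]_out/[K⁺]_in) with z = +1.
= (61.2/1) · log₁₀(5.08/125) = 61.20 · log₁₀(0.04064)
= 61.20 · (-1.3910) = -85.13 mV

-85 mV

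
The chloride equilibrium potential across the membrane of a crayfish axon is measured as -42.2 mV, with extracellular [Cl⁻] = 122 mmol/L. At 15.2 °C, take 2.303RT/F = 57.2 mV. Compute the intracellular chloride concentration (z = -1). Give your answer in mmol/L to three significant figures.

22.3 mmol/L

Nernst: E = (57.2/-1) · log₁₀([out]/[in]), so log₁₀([out]/[in]) = -42.2 × -1 / 57.2 = 0.7378.
[out]/[in] = 10^(0.7378) = 5.467.
[in] = 122 / 5.467 = 22.32 mmol/L.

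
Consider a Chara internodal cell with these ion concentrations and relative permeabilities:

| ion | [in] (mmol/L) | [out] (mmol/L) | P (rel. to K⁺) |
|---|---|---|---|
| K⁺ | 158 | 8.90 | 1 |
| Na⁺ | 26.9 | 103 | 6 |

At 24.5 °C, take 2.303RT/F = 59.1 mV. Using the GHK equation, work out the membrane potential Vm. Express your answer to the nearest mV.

Vm = 59.1 · log₁₀[(Σ P·[cation]ₒ + Σ P·[anion]ᵢ) / (Σ P·[cation]ᵢ + Σ P·[anion]ₒ)]
Numerator = 1×8.90 + 6×103 = 626.9
Denominator = 1×158 + 6×26.9 = 319.4
Vm = 59.1 · log₁₀(1.9627) = 59.1 × (0.2929) = 17.31 mV

17 mV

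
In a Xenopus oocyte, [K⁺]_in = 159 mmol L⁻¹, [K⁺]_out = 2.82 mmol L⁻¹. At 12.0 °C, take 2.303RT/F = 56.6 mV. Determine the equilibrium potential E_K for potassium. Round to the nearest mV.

-99 mV

E = (56.6/z) · log₁₀([K⁺]_out/[K⁺]_in) with z = +1.
= (56.6/1) · log₁₀(2.82/159) = 56.60 · log₁₀(0.01774)
= 56.60 · (-1.7511) = -99.11 mV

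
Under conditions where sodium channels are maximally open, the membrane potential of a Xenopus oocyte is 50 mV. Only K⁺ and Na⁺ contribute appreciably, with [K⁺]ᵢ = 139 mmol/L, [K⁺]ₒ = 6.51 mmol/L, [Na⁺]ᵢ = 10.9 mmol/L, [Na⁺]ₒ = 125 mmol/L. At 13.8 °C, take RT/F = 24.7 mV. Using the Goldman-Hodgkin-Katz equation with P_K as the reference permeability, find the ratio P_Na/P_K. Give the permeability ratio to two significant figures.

Let α = P_Na/P_K. GHK: Vm = 24.7·ln[(Kₒ + α·Naₒ)/(Kᵢ + α·Naᵢ)].
e^(Vm/24.7) = e^(50.0/24.7) = 7.5707
So 7.5707·(Kᵢ + α·Naᵢ) = Kₒ + α·Naₒ → α = (7.5707·139.0 − 6.51) / (125.0 − 7.5707·10.9)
α = (1052 − 6.51) / (125.0 − 82.52) = 1046/42.48 = 24.62

25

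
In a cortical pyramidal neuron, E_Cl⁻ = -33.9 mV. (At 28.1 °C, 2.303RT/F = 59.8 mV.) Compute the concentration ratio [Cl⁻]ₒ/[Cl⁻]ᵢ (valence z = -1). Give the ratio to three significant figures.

3.69

log₁₀([out]/[in]) = E·z/(59.8) = -33.9 × -1 / 59.8 = 0.5669
[out]/[in] = 10^(0.5669) = 3.689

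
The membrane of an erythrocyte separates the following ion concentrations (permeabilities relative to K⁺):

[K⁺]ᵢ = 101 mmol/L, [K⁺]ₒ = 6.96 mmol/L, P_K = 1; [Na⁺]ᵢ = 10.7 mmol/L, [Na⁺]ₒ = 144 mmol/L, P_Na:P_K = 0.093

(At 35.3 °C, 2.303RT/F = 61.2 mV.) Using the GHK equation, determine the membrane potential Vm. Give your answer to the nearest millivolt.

Vm = 61.2 · log₁₀[(Σ P·[cation]ₒ + Σ P·[anion]ᵢ) / (Σ P·[cation]ᵢ + Σ P·[anion]ₒ)]
Numerator = 1×6.96 + 0.093×144 = 20.35
Denominator = 1×101 + 0.093×10.7 = 102
Vm = 61.2 · log₁₀(0.19954) = 61.2 × (-0.7000) = -42.84 mV

-43 mV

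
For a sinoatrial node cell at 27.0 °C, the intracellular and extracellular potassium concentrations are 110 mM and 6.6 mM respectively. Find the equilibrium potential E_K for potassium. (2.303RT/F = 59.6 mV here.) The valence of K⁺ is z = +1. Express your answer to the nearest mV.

E = (59.6/z) · log₁₀([K⁺]_out/[K⁺]_in) with z = +1.
= (59.6/1) · log₁₀(6.6/110) = 59.60 · log₁₀(0.06)
= 59.60 · (-1.2218) = -72.82 mV

-73 mV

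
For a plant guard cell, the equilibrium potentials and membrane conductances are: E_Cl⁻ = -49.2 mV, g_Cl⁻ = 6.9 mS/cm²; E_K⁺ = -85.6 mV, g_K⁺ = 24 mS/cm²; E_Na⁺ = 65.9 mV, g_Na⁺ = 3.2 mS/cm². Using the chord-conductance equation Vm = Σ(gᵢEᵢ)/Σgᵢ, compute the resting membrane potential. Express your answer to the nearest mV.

-64 mV

Σ gᵢEᵢ = 6.9·(-49.2) + 24·(-85.6) + 3.2·(65.9) = -2183.00
Σ gᵢ = 6.9 + 24 + 3.2 = 34.1
Vm = -2183.00 / 34.1 = -64.02 mV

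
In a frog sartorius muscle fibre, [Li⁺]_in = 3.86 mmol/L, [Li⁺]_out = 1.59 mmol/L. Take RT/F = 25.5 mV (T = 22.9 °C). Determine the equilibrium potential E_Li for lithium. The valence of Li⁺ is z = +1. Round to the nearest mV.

E = (25.5/z) · ln([Li⁺]_out/[Li⁺]_in) with z = +1.
= (25.5/1) · ln(1.59/3.86) = 25.50 · ln(0.4119)
= 25.50 · (-0.8869) = -22.62 mV

-23 mV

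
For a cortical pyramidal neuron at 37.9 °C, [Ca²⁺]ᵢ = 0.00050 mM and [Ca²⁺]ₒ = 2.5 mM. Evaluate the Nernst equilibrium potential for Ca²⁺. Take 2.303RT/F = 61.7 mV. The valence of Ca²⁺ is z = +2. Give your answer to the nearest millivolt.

E = (61.7/z) · log₁₀([Ca²⁺]_out/[Ca²⁺]_in) with z = +2.
= (61.7/2) · log₁₀(2.5/0.00050) = 30.85 · log₁₀(5000)
= 30.85 · (3.6990) = 114.11 mV

114 mV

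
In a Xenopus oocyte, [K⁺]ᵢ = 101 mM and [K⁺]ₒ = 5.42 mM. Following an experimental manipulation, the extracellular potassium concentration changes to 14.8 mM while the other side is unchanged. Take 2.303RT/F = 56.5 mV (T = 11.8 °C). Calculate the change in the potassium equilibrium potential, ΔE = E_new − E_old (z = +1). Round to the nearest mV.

25 mV

E_old = (56.5/1)·log₁₀(5.42/101) = -71.77 mV
E_new = (56.5/1)·log₁₀(14.8/101) = -47.12 mV
ΔE = -47.12 − (-71.77) = 24.65 mV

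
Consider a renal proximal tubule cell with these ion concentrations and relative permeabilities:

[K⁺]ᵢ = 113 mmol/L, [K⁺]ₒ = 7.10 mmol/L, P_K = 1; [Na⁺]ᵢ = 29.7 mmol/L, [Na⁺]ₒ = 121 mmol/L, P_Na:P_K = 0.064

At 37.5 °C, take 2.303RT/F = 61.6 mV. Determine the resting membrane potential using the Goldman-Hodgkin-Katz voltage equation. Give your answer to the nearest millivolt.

Vm = 61.6 · log₁₀[(Σ P·[cation]ₒ + Σ P·[anion]ᵢ) / (Σ P·[cation]ᵢ + Σ P·[anion]ₒ)]
Numerator = 1×7.10 + 0.064×121 = 14.84
Denominator = 1×113 + 0.064×29.7 = 114.9
Vm = 61.6 · log₁₀(0.12919) = 61.6 × (-0.8888) = -54.75 mV

-55 mV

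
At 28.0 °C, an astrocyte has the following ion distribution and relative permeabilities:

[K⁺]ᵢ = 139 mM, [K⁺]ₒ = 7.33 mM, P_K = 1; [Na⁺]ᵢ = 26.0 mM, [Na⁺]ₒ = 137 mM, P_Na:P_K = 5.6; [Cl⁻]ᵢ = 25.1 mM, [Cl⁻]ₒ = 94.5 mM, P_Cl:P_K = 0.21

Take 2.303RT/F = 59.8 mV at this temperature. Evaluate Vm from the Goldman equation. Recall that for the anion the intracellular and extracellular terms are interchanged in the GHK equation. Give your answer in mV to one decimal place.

24.4 mV

Vm = 59.8 · log₁₀[(Σ P·[cation]ₒ + Σ P·[anion]ᵢ) / (Σ P·[cation]ᵢ + Σ P·[anion]ₒ)]
Numerator = 1×7.33 + 5.6×137 + 0.21×25.1 = 779.8
Denominator = 1×139 + 5.6×26.0 + 0.21×94.5 = 304.4
Vm = 59.8 · log₁₀(2.5614) = 59.8 × (0.4085) = 24.43 mV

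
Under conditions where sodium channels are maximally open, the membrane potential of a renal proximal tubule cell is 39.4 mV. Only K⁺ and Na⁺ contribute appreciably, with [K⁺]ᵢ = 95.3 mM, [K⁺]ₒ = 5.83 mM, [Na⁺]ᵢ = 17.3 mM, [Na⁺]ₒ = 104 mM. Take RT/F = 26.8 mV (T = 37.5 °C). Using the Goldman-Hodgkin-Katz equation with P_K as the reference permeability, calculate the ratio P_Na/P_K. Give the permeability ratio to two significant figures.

Let α = P_Na/P_K. GHK: Vm = 26.8·ln[(Kₒ + α·Naₒ)/(Kᵢ + α·Naᵢ)].
e^(Vm/26.8) = e^(39.4/26.8) = 4.3499
So 4.3499·(Kᵢ + α·Naᵢ) = Kₒ + α·Naₒ → α = (4.3499·95.3 − 5.83) / (104.0 − 4.3499·17.3)
α = (414.5 − 5.83) / (104.0 − 75.25) = 408.7/28.75 = 14.22

14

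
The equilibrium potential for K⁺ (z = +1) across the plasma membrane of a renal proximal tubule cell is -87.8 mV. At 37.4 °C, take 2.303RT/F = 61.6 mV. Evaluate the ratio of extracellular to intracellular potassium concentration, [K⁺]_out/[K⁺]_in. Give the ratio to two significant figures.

log₁₀([out]/[in]) = E·z/(61.6) = -87.8 × 1 / 61.6 = -1.4253
[out]/[in] = 10^(-1.4253) = 0.03756

0.038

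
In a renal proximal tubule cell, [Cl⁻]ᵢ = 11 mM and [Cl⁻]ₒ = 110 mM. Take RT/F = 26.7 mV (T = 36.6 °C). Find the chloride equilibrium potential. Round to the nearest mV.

E = (26.7/z) · ln([Cl⁻]_out/[Cl⁻]_in) with z = -1.
For an anion, dividing by z = -1 reverses the sign.
= (26.7/-1) · ln(110/11) = -26.70 · ln(10)
= -26.70 · (2.3026) = -61.48 mV

-61 mV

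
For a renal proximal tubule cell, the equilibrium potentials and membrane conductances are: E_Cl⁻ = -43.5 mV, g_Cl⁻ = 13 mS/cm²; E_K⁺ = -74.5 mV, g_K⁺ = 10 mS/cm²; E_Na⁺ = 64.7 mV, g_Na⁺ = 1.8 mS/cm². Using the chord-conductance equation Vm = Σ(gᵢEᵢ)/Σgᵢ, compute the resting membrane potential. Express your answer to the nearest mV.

Σ gᵢEᵢ = 13·(-43.5) + 10·(-74.5) + 1.8·(64.7) = -1194.04
Σ gᵢ = 13 + 10 + 1.8 = 24.8
Vm = -1194.04 / 24.8 = -48.15 mV

-48 mV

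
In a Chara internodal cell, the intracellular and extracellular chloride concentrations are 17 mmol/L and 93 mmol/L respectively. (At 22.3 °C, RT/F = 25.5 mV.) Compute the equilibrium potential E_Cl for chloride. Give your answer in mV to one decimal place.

E = (25.5/z) · ln([Cl⁻]_out/[Cl⁻]_in) with z = -1.
For an anion, dividing by z = -1 reverses the sign.
= (25.5/-1) · ln(93/17) = -25.50 · ln(5.471)
= -25.50 · (1.6994) = -43.33 mV

-43.3 mV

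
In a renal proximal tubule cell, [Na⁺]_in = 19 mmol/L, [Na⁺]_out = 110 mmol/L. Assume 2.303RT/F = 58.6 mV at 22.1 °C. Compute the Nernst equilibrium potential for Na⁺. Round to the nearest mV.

E = (58.6/z) · log₁₀([Na⁺]_out/[Na⁺]_in) with z = +1.
= (58.6/1) · log₁₀(110/19) = 58.60 · log₁₀(5.789)
= 58.60 · (0.7626) = 44.69 mV

45 mV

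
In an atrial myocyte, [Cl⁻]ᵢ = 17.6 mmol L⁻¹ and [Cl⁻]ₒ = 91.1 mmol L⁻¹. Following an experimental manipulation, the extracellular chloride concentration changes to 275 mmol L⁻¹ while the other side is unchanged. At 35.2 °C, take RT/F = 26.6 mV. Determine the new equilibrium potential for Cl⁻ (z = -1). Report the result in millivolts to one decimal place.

-73.1 mV

After the shift: [Cl⁻]_out = 275, [Cl⁻]_in = 17.6 mmol L⁻¹.
E_new = (26.6/-1)·ln(275/17.6) = -26.60 · (2.7489) = -73.12 mV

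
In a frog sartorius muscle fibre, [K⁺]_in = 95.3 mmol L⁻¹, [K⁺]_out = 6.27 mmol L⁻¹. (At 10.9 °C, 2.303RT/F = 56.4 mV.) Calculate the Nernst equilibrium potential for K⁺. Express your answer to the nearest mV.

E = (56.4/z) · log₁₀([K⁺]_out/[K⁺]_in) with z = +1.
= (56.4/1) · log₁₀(6.27/95.3) = 56.40 · log₁₀(0.06579)
= 56.40 · (-1.1818) = -66.65 mV

-67 mV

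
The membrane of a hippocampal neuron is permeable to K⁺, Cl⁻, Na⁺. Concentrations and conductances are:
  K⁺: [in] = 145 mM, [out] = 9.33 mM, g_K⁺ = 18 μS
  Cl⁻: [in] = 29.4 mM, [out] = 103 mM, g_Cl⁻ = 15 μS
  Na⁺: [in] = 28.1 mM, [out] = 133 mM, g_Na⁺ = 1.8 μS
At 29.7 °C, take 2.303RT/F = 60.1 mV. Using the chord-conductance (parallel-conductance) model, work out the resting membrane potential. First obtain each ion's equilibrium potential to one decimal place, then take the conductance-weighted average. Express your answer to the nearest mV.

-49 mV

E_K⁺ = (60.1/1)·log₁₀(9.33/145) = -71.6 mV
E_Cl⁻ = (60.1/-1)·log₁₀(103/29.4) = -32.7 mV
E_Na⁺ = (60.1/1)·log₁₀(133/28.1) = 40.6 mV
Vm = (Σ gᵢEᵢ)/(Σ gᵢ) = (18·-71.6 + 15·-32.7 + 1.8·40.6) / (18 + 15 + 1.8)
= -1706.22 / 34.8 = -49.03 mV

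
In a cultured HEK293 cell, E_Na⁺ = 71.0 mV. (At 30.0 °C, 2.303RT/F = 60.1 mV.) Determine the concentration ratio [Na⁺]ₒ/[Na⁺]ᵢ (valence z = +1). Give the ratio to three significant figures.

log₁₀([out]/[in]) = E·z/(60.1) = 71.0 × 1 / 60.1 = 1.1814
[out]/[in] = 10^(1.1814) = 15.18

15.2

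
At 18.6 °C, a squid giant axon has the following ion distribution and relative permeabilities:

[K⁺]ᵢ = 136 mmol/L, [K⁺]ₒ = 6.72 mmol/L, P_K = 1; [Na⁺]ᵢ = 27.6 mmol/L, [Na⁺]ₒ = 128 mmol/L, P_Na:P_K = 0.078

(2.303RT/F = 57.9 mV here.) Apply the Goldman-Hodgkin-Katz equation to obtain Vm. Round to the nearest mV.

-53 mV

Vm = 57.9 · log₁₀[(Σ P·[cation]ₒ + Σ P·[anion]ᵢ) / (Σ P·[cation]ᵢ + Σ P·[anion]ₒ)]
Numerator = 1×6.72 + 0.078×128 = 16.7
Denominator = 1×136 + 0.078×27.6 = 138.2
Vm = 57.9 · log₁₀(0.12091) = 57.9 × (-0.9175) = -53.13 mV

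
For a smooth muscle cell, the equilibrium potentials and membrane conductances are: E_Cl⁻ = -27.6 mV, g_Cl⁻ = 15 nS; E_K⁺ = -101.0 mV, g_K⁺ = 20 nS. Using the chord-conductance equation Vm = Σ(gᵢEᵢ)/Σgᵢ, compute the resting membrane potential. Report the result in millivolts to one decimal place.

-69.5 mV

Σ gᵢEᵢ = 15·(-27.6) + 20·(-101.0) = -2434.00
Σ gᵢ = 15 + 20 = 35
Vm = -2434.00 / 35 = -69.54 mV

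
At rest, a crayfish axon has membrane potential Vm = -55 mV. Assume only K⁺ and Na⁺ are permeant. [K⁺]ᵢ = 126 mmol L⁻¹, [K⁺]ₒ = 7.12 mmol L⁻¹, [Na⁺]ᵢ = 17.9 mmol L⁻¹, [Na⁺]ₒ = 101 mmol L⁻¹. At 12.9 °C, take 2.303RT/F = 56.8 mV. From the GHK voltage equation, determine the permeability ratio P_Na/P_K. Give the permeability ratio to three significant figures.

0.0649

Let α = P_Na/P_K. GHK: Vm = 56.8·log₁₀[(Kₒ + α·Naₒ)/(Kᵢ + α·Naᵢ)].
10^(Vm/56.8) = 10^(-55.0/56.8) = 0.10757
So 0.10757·(Kᵢ + α·Naᵢ) = Kₒ + α·Naₒ → α = (0.10757·126.0 − 7.12) / (101.0 − 0.10757·17.9)
α = (13.55 − 7.12) / (101.0 − 1.925) = 6.434/99.07 = 0.06494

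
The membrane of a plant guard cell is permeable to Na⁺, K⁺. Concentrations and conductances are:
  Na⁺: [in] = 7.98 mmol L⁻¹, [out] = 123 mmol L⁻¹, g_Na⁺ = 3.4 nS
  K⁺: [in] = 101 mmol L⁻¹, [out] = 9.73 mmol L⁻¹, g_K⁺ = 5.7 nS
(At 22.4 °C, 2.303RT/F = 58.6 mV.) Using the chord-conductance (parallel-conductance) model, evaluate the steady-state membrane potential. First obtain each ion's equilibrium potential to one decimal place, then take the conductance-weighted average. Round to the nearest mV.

E_Na⁺ = (58.6/1)·log₁₀(123/7.98) = 69.6 mV
E_K⁺ = (58.6/1)·log₁₀(9.73/101) = -59.5 mV
Vm = (Σ gᵢEᵢ)/(Σ gᵢ) = (3.4·69.6 + 5.7·-59.5) / (3.4 + 5.7)
= -102.51 / 9.1 = -11.26 mV

-11 mV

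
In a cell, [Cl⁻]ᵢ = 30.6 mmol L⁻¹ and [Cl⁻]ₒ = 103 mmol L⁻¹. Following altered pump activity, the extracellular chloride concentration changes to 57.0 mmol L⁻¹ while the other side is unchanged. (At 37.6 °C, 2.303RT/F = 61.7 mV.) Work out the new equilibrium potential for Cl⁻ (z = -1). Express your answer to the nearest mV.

-17 mV

After the shift: [Cl⁻]_out = 57.0, [Cl⁻]_in = 30.6 mmol L⁻¹.
E_new = (61.7/-1)·log₁₀(57.0/30.6) = -61.70 · (0.2702) = -16.67 mV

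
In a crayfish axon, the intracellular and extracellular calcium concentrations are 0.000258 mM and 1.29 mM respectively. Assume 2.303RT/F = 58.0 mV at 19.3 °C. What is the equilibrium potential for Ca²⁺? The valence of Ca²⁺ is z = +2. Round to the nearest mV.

107 mV

E = (58.0/z) · log₁₀([Ca²⁺]_out/[Ca²⁺]_in) with z = +2.
= (58.0/2) · log₁₀(1.29/0.000258) = 29.00 · log₁₀(5000)
= 29.00 · (3.6990) = 107.27 mV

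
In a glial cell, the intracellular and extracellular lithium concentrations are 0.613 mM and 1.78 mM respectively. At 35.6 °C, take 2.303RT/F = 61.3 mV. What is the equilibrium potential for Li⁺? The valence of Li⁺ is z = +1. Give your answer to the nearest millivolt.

E = (61.3/z) · log₁₀([Li⁺]_out/[Li⁺]_in) with z = +1.
= (61.3/1) · log₁₀(1.78/0.613) = 61.30 · log₁₀(2.904)
= 61.30 · (0.4630) = 28.38 mV

28 mV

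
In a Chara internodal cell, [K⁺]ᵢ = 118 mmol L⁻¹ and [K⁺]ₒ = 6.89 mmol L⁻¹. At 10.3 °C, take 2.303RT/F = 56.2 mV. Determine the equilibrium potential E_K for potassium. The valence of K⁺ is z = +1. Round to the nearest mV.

-69 mV

E = (56.2/z) · log₁₀([K⁺]_out/[K⁺]_in) with z = +1.
= (56.2/1) · log₁₀(6.89/118) = 56.20 · log₁₀(0.05839)
= 56.20 · (-1.2337) = -69.33 mV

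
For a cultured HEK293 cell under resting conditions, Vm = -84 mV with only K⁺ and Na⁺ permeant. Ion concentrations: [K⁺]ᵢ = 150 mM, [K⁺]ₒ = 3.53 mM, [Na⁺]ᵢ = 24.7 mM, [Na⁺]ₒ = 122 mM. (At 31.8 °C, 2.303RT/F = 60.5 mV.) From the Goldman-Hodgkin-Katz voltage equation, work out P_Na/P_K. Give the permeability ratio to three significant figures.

Let α = P_Na/P_K. GHK: Vm = 60.5·log₁₀[(Kₒ + α·Naₒ)/(Kᵢ + α·Naᵢ)].
10^(Vm/60.5) = 10^(-84.0/60.5) = 0.040886
So 0.040886·(Kᵢ + α·Naᵢ) = Kₒ + α·Naₒ → α = (0.040886·150.0 − 3.53) / (122.0 − 0.040886·24.7)
α = (6.133 − 3.53) / (122.0 − 1.01) = 2.603/121 = 0.02151

0.0215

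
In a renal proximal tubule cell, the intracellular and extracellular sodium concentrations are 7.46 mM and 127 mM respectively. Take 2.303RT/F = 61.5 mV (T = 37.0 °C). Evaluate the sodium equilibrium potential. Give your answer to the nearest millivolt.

E = (61.5/z) · log₁₀([Na⁺]_out/[Na⁺]_in) with z = +1.
= (61.5/1) · log₁₀(127/7.46) = 61.50 · log₁₀(17.02)
= 61.50 · (1.2311) = 75.71 mV

76 mV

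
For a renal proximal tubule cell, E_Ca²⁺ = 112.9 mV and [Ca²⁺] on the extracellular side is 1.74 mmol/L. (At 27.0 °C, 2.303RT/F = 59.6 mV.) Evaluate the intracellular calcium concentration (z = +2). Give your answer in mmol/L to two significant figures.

Nernst: E = (59.6/2) · log₁₀([out]/[in]), so log₁₀([out]/[in]) = 112.9 × 2 / 59.6 = 3.7886.
[out]/[in] = 10^(3.7886) = 6146.
[in] = 1.74 / 6146 = 0.0002831 mmol/L.

0.00028 mmol/L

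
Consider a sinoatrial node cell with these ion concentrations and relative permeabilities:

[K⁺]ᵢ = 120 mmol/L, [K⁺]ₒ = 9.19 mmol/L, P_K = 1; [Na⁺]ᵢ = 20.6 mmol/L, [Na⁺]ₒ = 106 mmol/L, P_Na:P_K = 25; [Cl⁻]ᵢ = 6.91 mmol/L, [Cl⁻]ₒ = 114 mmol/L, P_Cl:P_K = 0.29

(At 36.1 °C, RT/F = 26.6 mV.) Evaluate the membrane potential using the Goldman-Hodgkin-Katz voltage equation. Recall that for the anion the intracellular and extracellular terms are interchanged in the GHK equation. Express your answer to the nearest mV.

Vm = 26.6 · ln[(Σ P·[cation]ₒ + Σ P·[anion]ᵢ) / (Σ P·[cation]ᵢ + Σ P·[anion]ₒ)]
Numerator = 1×9.19 + 25×106 + 0.29×6.91 = 2661
Denominator = 1×120 + 25×20.6 + 0.29×114 = 668.1
Vm = 26.6 · ln(3.9835) = 26.6 × (1.3822) = 36.77 mV

37 mV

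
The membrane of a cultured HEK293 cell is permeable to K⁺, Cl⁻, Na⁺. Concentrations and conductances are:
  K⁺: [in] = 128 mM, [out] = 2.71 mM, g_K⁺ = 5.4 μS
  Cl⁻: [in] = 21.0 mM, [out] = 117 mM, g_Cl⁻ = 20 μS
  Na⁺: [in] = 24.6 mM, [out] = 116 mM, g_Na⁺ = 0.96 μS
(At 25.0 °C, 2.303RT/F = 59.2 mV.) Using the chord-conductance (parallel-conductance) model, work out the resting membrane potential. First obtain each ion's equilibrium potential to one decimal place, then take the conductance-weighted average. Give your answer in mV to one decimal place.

E_K⁺ = (59.2/1)·log₁₀(2.71/128) = -99.1 mV
E_Cl⁻ = (59.2/-1)·log₁₀(117/21.0) = -44.2 mV
E_Na⁺ = (59.2/1)·log₁₀(116/24.6) = 39.9 mV
Vm = (Σ gᵢEᵢ)/(Σ gᵢ) = (5.4·-99.1 + 20·-44.2 + 0.96·39.9) / (5.4 + 20 + 0.96)
= -1380.84 / 26.36 = -52.38 mV

-52.4 mV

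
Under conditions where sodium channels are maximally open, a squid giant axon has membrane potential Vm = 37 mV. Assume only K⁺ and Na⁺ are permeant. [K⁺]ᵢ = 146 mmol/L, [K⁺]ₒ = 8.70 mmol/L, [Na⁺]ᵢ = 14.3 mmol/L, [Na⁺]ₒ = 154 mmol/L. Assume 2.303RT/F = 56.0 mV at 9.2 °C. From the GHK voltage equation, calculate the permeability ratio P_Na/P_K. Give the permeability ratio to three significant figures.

Let α = P_Na/P_K. GHK: Vm = 56.0·log₁₀[(Kₒ + α·Naₒ)/(Kᵢ + α·Naᵢ)].
10^(Vm/56.0) = 10^(37.0/56.0) = 4.5784
So 4.5784·(Kᵢ + α·Naᵢ) = Kₒ + α·Naₒ → α = (4.5784·146.0 − 8.7) / (154.0 − 4.5784·14.3)
α = (668.4 − 8.7) / (154.0 − 65.47) = 659.7/88.53 = 7.452

7.45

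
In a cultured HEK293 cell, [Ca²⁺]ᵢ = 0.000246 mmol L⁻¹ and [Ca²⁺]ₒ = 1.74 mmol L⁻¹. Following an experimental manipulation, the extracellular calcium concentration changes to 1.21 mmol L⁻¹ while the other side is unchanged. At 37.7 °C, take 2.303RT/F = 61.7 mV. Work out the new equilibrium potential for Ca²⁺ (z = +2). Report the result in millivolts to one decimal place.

113.9 mV

After the shift: [Ca²⁺]_out = 1.21, [Ca²⁺]_in = 0.000246 mmol L⁻¹.
E_new = (61.7/2)·log₁₀(1.21/0.000246) = 30.85 · (3.6919) = 113.89 mV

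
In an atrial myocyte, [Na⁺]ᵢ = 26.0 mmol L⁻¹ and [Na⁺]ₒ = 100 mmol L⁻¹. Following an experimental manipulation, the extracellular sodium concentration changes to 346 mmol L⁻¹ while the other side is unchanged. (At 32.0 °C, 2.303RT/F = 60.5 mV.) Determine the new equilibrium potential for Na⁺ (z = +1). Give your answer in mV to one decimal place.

68.0 mV

After the shift: [Na⁺]_out = 346, [Na⁺]_in = 26.0 mmol L⁻¹.
E_new = (60.5/1)·log₁₀(346/26.0) = 60.50 · (1.1241) = 68.01 mV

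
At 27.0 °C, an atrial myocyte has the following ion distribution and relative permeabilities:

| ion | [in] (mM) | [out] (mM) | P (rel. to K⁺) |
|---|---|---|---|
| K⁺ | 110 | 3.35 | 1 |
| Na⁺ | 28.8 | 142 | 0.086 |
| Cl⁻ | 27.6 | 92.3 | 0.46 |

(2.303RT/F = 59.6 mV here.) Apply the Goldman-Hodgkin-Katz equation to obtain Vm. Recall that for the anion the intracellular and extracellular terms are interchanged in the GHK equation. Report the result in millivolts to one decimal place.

-44.0 mV

Vm = 59.6 · log₁₀[(Σ P·[cation]ₒ + Σ P·[anion]ᵢ) / (Σ P·[cation]ᵢ + Σ P·[anion]ₒ)]
Numerator = 1×3.35 + 0.086×142 + 0.46×27.6 = 28.26
Denominator = 1×110 + 0.086×28.8 + 0.46×92.3 = 154.9
Vm = 59.6 · log₁₀(0.18239) = 59.6 × (-0.7390) = -44.04 mV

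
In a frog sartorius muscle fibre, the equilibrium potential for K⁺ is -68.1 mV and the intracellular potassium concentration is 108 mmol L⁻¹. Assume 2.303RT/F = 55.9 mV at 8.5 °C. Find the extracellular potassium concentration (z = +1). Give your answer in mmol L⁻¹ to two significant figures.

Nernst: E = (55.9/1) · log₁₀([out]/[in]), so log₁₀([out]/[in]) = -68.1 × 1 / 55.9 = -1.2182.
[out]/[in] = 10^(-1.2182) = 0.0605.
[out] = 0.0605 × 108 = 6.534 mmol L⁻¹.

6.5 mmol L⁻¹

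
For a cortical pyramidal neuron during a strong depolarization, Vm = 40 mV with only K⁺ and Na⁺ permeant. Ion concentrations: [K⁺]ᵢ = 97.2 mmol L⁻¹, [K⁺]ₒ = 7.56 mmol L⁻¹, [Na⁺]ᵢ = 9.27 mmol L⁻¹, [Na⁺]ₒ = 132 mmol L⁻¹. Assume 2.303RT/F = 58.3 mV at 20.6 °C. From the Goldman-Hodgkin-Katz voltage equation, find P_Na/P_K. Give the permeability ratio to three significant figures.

Let α = P_Na/P_K. GHK: Vm = 58.3·log₁₀[(Kₒ + α·Naₒ)/(Kᵢ + α·Naᵢ)].
10^(Vm/58.3) = 10^(40.0/58.3) = 4.8541
So 4.8541·(Kᵢ + α·Naᵢ) = Kₒ + α·Naₒ → α = (4.8541·97.2 − 7.56) / (132.0 − 4.8541·9.27)
α = (471.8 − 7.56) / (132.0 − 45) = 464.3/87 = 5.336

5.34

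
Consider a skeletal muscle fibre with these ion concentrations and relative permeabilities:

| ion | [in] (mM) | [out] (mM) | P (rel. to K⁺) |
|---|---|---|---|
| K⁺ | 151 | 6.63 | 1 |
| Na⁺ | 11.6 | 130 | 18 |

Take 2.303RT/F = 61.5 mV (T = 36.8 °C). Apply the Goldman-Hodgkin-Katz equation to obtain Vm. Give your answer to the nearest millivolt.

50 mV

Vm = 61.5 · log₁₀[(Σ P·[cation]ₒ + Σ P·[anion]ᵢ) / (Σ P·[cation]ᵢ + Σ P·[anion]ₒ)]
Numerator = 1×6.63 + 18×130 = 2347
Denominator = 1×151 + 18×11.6 = 359.8
Vm = 61.5 · log₁₀(6.522) = 61.5 × (0.8144) = 50.08 mV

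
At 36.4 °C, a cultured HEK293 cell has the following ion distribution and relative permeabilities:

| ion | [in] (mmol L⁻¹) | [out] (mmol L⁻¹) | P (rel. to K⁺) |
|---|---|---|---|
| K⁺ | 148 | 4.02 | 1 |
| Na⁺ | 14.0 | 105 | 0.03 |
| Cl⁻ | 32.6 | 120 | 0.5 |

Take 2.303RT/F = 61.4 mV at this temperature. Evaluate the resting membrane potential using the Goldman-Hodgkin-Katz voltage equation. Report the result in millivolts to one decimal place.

Vm = 61.4 · log₁₀[(Σ P·[cation]ₒ + Σ P·[anion]ᵢ) / (Σ P·[cation]ᵢ + Σ P·[anion]ₒ)]
Numerator = 1×4.02 + 0.03×105 + 0.5×32.6 = 23.47
Denominator = 1×148 + 0.03×14.0 + 0.5×120 = 208.4
Vm = 61.4 · log₁₀(0.11261) = 61.4 × (-0.9484) = -58.23 mV

-58.2 mV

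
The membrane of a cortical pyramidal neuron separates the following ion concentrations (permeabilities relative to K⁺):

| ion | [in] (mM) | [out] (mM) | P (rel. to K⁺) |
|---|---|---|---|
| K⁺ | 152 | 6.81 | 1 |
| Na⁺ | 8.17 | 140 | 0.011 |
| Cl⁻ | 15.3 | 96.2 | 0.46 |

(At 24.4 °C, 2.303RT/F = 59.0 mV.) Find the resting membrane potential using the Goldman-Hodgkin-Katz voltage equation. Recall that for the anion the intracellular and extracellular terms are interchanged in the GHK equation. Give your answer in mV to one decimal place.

-65.2 mV

Vm = 59.0 · log₁₀[(Σ P·[cation]ₒ + Σ P·[anion]ᵢ) / (Σ P·[cation]ᵢ + Σ P·[anion]ₒ)]
Numerator = 1×6.81 + 0.011×140 + 0.46×15.3 = 15.39
Denominator = 1×152 + 0.011×8.17 + 0.46×96.2 = 196.3
Vm = 59.0 · log₁₀(0.078374) = 59.0 × (-1.1058) = -65.24 mV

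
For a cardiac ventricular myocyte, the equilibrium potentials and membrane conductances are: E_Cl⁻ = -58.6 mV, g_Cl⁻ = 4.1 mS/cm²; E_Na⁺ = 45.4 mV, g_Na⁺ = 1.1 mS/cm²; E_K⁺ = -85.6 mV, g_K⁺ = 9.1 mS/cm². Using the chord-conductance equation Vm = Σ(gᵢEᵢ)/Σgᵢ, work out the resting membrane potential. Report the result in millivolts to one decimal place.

-67.8 mV

Σ gᵢEᵢ = 4.1·(-58.6) + 1.1·(45.4) + 9.1·(-85.6) = -969.28
Σ gᵢ = 4.1 + 1.1 + 9.1 = 14.3
Vm = -969.28 / 14.3 = -67.78 mV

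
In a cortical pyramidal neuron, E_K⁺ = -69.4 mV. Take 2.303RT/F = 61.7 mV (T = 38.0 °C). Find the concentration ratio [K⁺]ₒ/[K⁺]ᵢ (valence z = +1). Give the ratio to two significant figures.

0.075

log₁₀([out]/[in]) = E·z/(61.7) = -69.4 × 1 / 61.7 = -1.1248
[out]/[in] = 10^(-1.1248) = 0.07502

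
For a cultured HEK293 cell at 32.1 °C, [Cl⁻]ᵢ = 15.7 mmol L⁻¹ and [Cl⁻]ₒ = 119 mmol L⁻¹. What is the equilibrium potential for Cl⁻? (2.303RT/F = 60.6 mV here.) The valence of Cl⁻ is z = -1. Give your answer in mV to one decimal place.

-53.3 mV

E = (60.6/z) · log₁₀([Cl⁻]_out/[Cl⁻]_in) with z = -1.
For an anion, dividing by z = -1 reverses the sign.
= (60.6/-1) · log₁₀(119/15.7) = -60.60 · log₁₀(7.58)
= -60.60 · (0.8796) = -53.31 mV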